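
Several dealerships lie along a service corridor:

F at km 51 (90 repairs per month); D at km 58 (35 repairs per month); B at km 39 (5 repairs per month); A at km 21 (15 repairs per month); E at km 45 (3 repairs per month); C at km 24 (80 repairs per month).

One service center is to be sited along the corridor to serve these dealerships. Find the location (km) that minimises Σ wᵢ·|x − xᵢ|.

For a sum of weighted absolute distances on a line, the optimum is the weighted median (not the mean). Total weight W = 228; half-weight = 114.
Sort by position and accumulate weight:
  km 21 (A, w=15) → cum 15
  km 24 (C, w=80) → cum 95
  km 39 (B, w=5) → cum 100
  km 45 (E, w=3) → cum 103
  km 51 (F, w=90) → cum 193  ≥ 114 → median here
  km 58 (D, w=35) → cum 228
Optimal location: km 51.

x = 51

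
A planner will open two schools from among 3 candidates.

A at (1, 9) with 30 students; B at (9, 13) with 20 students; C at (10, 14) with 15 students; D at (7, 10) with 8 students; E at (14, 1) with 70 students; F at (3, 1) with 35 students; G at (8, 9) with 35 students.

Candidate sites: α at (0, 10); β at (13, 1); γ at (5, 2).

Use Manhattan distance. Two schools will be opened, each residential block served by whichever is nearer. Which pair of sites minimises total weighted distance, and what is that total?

{α, β}, total 1301

Evaluate every pair (each demand assigned to the nearer of the two):
  {α, β}: total = 1301
  {β, γ}: total = 1475
  {α, γ}: total = 1686
Best pair: {α, β} with total 1301.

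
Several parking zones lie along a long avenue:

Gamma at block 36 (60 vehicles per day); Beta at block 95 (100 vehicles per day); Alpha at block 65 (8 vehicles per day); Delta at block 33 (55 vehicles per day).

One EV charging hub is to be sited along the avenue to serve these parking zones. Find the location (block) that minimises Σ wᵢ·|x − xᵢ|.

For a sum of weighted absolute distances on a line, the optimum is the weighted median (not the mean). Total weight W = 223; half-weight = 111.5.
Sort by position and accumulate weight:
  block 33 (Delta, w=55) → cum 55
  block 36 (Gamma, w=60) → cum 115  ≥ 111.5 → median here
  block 65 (Alpha, w=8) → cum 123
  block 95 (Beta, w=100) → cum 223
Optimal location: block 36.

x = 36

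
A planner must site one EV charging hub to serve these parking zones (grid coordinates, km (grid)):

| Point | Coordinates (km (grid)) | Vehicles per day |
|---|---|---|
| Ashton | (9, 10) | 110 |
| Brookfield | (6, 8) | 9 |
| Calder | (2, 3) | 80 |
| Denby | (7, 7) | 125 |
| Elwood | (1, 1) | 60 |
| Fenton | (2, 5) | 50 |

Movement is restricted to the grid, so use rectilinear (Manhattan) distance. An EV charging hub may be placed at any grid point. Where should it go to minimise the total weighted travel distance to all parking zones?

Manhattan distance separates: Σwᵢ(|x−xᵢ|+|y−yᵢ|) = Σwᵢ|x−xᵢ| + Σwᵢ|y−yᵢ|, so x and y are optimised independently as 1-D weighted medians.
Total weight W = 434; half = 217.
x-coordinate, sorted with cumulative weight:
  x=1 (Elwood, w=60) cum 60
  x=2 (Calder, w=80) cum 140
  x=2 (Fenton, w=50) cum 190
  x=6 (Brookfield, w=9) cum 199
  x=7 (Denby, w=125) cum 324  ← median
  x=9 (Ashton, w=110) cum 434
⇒ x* = 7
y-coordinate, sorted with cumulative weight:
  y=1 (Elwood, w=60) cum 60
  y=3 (Calder, w=80) cum 140
  y=5 (Fenton, w=50) cum 190
  y=7 (Denby, w=125) cum 315  ← median
  y=8 (Brookfield, w=9) cum 324
  y=10 (Ashton, w=110) cum 434
⇒ y* = 7

(7, 7)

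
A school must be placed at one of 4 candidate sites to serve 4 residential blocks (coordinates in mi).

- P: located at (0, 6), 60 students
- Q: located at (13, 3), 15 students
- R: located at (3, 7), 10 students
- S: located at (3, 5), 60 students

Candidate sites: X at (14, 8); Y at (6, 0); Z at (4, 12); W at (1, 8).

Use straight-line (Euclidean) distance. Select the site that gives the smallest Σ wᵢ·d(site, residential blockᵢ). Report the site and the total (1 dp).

Total weighted distance at each candidate:
  X (14, 8): total = 1719.6
  Y (6, 0): total = 1049.4
  Z (4, 12): total = 1098.8
  W (1, 8): total = 567.9
Minimum is at W with total 567.9 mi.

W, total 567.9 mi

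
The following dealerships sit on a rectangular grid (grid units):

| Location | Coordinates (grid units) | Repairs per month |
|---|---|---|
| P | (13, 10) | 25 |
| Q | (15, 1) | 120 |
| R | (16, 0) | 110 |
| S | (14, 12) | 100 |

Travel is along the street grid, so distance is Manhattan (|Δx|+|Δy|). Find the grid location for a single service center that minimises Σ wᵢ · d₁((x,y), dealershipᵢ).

Manhattan distance separates: Σwᵢ(|x−xᵢ|+|y−yᵢ|) = Σwᵢ|x−xᵢ| + Σwᵢ|y−yᵢ|, so x and y are optimised independently as 1-D weighted medians.
Total weight W = 355; half = 177.5.
x-coordinate, sorted with cumulative weight:
  x=13 (P, w=25) cum 25
  x=14 (S, w=100) cum 125
  x=15 (Q, w=120) cum 245  ← median
  x=16 (R, w=110) cum 355
⇒ x* = 15
y-coordinate, sorted with cumulative weight:
  y=0 (R, w=110) cum 110
  y=1 (Q, w=120) cum 230  ← median
  y=10 (P, w=25) cum 255
  y=12 (S, w=100) cum 355
⇒ y* = 1

(15, 1)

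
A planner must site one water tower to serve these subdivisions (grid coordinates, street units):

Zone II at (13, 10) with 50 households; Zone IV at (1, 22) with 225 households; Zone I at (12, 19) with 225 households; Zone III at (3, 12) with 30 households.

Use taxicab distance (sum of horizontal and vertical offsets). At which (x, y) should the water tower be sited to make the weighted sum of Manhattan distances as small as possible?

(12, 19)

Manhattan distance separates: Σwᵢ(|x−xᵢ|+|y−yᵢ|) = Σwᵢ|x−xᵢ| + Σwᵢ|y−yᵢ|, so x and y are optimised independently as 1-D weighted medians.
Total weight W = 530; half = 265.
x-coordinate, sorted with cumulative weight:
  x=1 (Zone IV, w=225) cum 225
  x=3 (Zone III, w=30) cum 255
  x=12 (Zone I, w=225) cum 480  ← median
  x=13 (Zone II, w=50) cum 530
⇒ x* = 12
y-coordinate, sorted with cumulative weight:
  y=10 (Zone II, w=50) cum 50
  y=12 (Zone III, w=30) cum 80
  y=19 (Zone I, w=225) cum 305  ← median
  y=22 (Zone IV, w=225) cum 530
⇒ y* = 19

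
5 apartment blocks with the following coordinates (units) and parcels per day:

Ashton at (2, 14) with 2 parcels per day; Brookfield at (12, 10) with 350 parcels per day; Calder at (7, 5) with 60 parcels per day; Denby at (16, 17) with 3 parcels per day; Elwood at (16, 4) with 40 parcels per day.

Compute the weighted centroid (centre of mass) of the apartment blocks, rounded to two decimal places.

(11.67, 8.88)

The minimiser of Σwᵢ‖p−pᵢ‖² is the weighted centroid p* = (Σwᵢpᵢ)/(Σwᵢ).
Σwᵢ = 455.
Σwᵢxᵢ = 2·2 + 350·12 + 60·7 + 3·16 + 40·16 = 5312.
Σwᵢyᵢ = 2·14 + 350·10 + 60·5 + 3·17 + 40·4 = 4039.
x* = 5312/455 = 11.67, y* = 4039/455 = 8.88.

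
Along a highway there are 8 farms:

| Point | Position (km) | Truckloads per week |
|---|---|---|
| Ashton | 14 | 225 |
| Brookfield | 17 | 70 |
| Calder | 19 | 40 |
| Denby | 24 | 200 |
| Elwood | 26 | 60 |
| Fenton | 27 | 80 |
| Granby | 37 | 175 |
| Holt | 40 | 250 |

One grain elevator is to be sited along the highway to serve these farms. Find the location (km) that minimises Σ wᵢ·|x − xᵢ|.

For a sum of weighted absolute distances on a line, the optimum is the weighted median (not the mean). Total weight W = 1100; half-weight = 550.
Sort by position and accumulate weight:
  km 14 (Ashton, w=225) → cum 225
  km 17 (Brookfield, w=70) → cum 295
  km 19 (Calder, w=40) → cum 335
  km 24 (Denby, w=200) → cum 535
  km 26 (Elwood, w=60) → cum 595  ≥ 550 → median here
  km 27 (Fenton, w=80) → cum 675
  km 37 (Granby, w=175) → cum 850
  km 40 (Holt, w=250) → cum 1100
Optimal location: km 26.

x = 26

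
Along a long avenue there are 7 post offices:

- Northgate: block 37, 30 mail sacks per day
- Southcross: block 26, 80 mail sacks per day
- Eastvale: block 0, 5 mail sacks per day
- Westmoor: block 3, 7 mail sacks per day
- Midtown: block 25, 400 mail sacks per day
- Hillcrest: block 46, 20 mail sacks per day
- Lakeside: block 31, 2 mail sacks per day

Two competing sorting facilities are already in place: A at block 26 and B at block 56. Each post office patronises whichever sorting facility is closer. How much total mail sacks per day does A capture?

The indifferent point is the midpoint (26+56)/2 = 41; post offices left of it (closer to A at 26) go to A, those right go to B.
  Eastvale at 0 (w=5) → A
  Westmoor at 3 (w=7) → A
  Midtown at 25 (w=400) → A
  Southcross at 26 (w=80) → A
  Lakeside at 31 (w=2) → A
  Northgate at 37 (w=30) → A
  Hillcrest at 46 (w=20) → B
A captures 524; B captures 20.

524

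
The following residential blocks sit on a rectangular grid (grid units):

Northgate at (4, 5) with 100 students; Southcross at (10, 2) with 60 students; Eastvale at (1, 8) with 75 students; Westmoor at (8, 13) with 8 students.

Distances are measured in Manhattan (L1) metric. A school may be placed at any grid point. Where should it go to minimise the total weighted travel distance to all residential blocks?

(4, 5)

Manhattan distance separates: Σwᵢ(|x−xᵢ|+|y−yᵢ|) = Σwᵢ|x−xᵢ| + Σwᵢ|y−yᵢ|, so x and y are optimised independently as 1-D weighted medians.
Total weight W = 243; half = 121.5.
x-coordinate, sorted with cumulative weight:
  x=1 (Eastvale, w=75) cum 75
  x=4 (Northgate, w=100) cum 175  ← median
  x=8 (Westmoor, w=8) cum 183
  x=10 (Southcross, w=60) cum 243
⇒ x* = 4
y-coordinate, sorted with cumulative weight:
  y=2 (Southcross, w=60) cum 60
  y=5 (Northgate, w=100) cum 160  ← median
  y=8 (Eastvale, w=75) cum 235
  y=13 (Westmoor, w=8) cum 243
⇒ y* = 5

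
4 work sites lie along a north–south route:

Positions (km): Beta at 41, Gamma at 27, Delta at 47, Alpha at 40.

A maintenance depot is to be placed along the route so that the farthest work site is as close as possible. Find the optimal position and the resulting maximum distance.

location 37, max distance 10

The 1-center on a line is the midpoint of the two extreme points: leftmost at 27, rightmost at 47.
Optimal location = (27 + 47)/2 = 37; maximum distance = (47 − 27)/2 = 10.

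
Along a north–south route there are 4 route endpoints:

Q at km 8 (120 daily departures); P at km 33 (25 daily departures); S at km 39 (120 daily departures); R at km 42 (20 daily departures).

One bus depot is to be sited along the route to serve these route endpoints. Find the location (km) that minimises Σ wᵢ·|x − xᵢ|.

For a sum of weighted absolute distances on a line, the optimum is the weighted median (not the mean). Total weight W = 285; half-weight = 142.5.
Sort by position and accumulate weight:
  km 8 (Q, w=120) → cum 120
  km 33 (P, w=25) → cum 145  ≥ 142.5 → median here
  km 39 (S, w=120) → cum 265
  km 42 (R, w=20) → cum 285
Optimal location: km 33.

x = 33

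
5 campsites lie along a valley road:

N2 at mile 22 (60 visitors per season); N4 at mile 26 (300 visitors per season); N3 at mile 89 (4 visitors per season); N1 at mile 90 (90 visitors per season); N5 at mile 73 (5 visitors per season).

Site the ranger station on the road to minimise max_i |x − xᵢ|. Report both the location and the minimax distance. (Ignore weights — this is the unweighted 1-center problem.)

location 56, max distance 34

The 1-center on a line is the midpoint of the two extreme points: leftmost at 22, rightmost at 90.
Optimal location = (22 + 90)/2 = 56; maximum distance = (90 − 22)/2 = 34.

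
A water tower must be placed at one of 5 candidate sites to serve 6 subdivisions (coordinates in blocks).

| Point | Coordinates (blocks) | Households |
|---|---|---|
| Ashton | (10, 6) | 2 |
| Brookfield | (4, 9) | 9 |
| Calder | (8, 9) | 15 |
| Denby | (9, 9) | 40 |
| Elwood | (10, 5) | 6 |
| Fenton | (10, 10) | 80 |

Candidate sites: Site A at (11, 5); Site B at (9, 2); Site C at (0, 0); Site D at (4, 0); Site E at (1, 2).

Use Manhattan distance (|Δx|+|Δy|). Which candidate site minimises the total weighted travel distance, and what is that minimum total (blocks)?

Site A, total 934 blocks

Total weighted distance at each candidate:
  Site A (11, 5): total = 934
  Site B (9, 2): total = 1262
  Site C (0, 0): total = 2814
  Site D (4, 0): total = 2206
  Site E (1, 2): total = 2358
Minimum is at Site A with total 934 blocks.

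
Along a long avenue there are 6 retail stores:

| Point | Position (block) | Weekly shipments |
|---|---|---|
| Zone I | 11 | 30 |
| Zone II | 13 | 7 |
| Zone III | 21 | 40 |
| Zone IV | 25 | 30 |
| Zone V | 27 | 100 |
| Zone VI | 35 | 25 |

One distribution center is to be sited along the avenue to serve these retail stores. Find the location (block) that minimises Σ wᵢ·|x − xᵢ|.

For a sum of weighted absolute distances on a line, the optimum is the weighted median (not the mean). Total weight W = 232; half-weight = 116.
Sort by position and accumulate weight:
  block 11 (Zone I, w=30) → cum 30
  block 13 (Zone II, w=7) → cum 37
  block 21 (Zone III, w=40) → cum 77
  block 25 (Zone IV, w=30) → cum 107
  block 27 (Zone V, w=100) → cum 207  ≥ 116 → median here
  block 35 (Zone VI, w=25) → cum 232
Optimal location: block 27.

x = 27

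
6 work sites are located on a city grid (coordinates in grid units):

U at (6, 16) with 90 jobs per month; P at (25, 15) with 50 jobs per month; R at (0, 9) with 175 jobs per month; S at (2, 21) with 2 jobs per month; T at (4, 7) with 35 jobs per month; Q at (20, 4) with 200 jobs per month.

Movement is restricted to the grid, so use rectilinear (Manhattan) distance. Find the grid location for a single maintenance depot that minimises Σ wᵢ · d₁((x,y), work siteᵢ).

Manhattan distance separates: Σwᵢ(|x−xᵢ|+|y−yᵢ|) = Σwᵢ|x−xᵢ| + Σwᵢ|y−yᵢ|, so x and y are optimised independently as 1-D weighted medians.
Total weight W = 552; half = 276.
x-coordinate, sorted with cumulative weight:
  x=0 (R, w=175) cum 175
  x=2 (S, w=2) cum 177
  x=4 (T, w=35) cum 212
  x=6 (U, w=90) cum 302  ← median
  x=20 (Q, w=200) cum 502
  x=25 (P, w=50) cum 552
⇒ x* = 6
y-coordinate, sorted with cumulative weight:
  y=4 (Q, w=200) cum 200
  y=7 (T, w=35) cum 235
  y=9 (R, w=175) cum 410  ← median
  y=15 (P, w=50) cum 460
  y=16 (U, w=90) cum 550
  y=21 (S, w=2) cum 552
⇒ y* = 9

(6, 9)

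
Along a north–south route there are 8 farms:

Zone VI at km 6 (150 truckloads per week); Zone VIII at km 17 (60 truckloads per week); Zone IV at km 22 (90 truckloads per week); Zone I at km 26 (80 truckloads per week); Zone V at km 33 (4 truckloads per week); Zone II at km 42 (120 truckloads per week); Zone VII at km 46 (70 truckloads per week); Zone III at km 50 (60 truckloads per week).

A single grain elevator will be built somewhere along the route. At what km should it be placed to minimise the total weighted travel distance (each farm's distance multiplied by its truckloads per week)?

For a sum of weighted absolute distances on a line, the optimum is the weighted median (not the mean). Total weight W = 634; half-weight = 317.
Sort by position and accumulate weight:
  km 6 (Zone VI, w=150) → cum 150
  km 17 (Zone VIII, w=60) → cum 210
  km 22 (Zone IV, w=90) → cum 300
  km 26 (Zone I, w=80) → cum 380  ≥ 317 → median here
  km 33 (Zone V, w=4) → cum 384
  km 42 (Zone II, w=120) → cum 504
  km 46 (Zone VII, w=70) → cum 574
  km 50 (Zone III, w=60) → cum 634
Optimal location: km 26.

x = 26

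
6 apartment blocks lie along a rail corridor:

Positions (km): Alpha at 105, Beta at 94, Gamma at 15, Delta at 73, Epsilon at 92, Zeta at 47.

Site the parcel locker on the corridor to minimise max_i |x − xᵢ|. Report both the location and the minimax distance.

location 60, max distance 45

The 1-center on a line is the midpoint of the two extreme points: leftmost at 15, rightmost at 105.
Optimal location = (15 + 105)/2 = 60; maximum distance = (105 − 15)/2 = 45.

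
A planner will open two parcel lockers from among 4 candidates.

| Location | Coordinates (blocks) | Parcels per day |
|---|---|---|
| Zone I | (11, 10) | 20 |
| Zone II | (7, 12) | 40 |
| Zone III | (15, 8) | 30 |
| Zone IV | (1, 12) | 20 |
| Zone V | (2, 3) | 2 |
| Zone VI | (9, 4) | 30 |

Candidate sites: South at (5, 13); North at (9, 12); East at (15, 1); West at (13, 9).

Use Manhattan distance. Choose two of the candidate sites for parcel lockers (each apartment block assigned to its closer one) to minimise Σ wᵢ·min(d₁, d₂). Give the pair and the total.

Evaluate every pair (each demand assigned to the nearer of the two):
  {North, West}: total = 662
  {South, West}: total = 666
  {North, East}: total = 800
  {South, North}: total = 826
  {South, East}: total = 906
  {East, West}: total = 1110
Best pair: {North, West} with total 662.

{North, West}, total 662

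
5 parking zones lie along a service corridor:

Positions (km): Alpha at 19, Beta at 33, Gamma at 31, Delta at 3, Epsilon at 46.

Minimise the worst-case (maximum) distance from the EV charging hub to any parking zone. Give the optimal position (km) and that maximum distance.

The 1-center on a line is the midpoint of the two extreme points: leftmost at 3, rightmost at 46.
Optimal location = (3 + 46)/2 = 24.5; maximum distance = (46 − 3)/2 = 21.5.

location 24.5, max distance 21.5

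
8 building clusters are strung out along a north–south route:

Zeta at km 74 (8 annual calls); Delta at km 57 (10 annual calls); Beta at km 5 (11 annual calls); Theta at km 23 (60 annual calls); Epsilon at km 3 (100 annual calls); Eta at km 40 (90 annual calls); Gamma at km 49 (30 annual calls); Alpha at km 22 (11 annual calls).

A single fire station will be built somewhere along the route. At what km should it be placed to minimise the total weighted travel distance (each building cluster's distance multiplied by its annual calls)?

x = 23

For a sum of weighted absolute distances on a line, the optimum is the weighted median (not the mean). Total weight W = 320; half-weight = 160.
Sort by position and accumulate weight:
  km 3 (Epsilon, w=100) → cum 100
  km 5 (Beta, w=11) → cum 111
  km 22 (Alpha, w=11) → cum 122
  km 23 (Theta, w=60) → cum 182  ≥ 160 → median here
  km 40 (Eta, w=90) → cum 272
  km 49 (Gamma, w=30) → cum 302
  km 57 (Delta, w=10) → cum 312
  km 74 (Zeta, w=8) → cum 320
Optimal location: km 23.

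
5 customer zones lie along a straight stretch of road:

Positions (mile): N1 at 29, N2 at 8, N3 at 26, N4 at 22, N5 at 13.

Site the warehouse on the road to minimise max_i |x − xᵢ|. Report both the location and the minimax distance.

location 18.5, max distance 10.5

The 1-center on a line is the midpoint of the two extreme points: leftmost at 8, rightmost at 29.
Optimal location = (8 + 29)/2 = 18.5; maximum distance = (29 − 8)/2 = 10.5.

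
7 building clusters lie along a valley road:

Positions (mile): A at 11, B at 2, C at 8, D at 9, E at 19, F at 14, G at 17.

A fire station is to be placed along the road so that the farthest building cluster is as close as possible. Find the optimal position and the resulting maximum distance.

location 10.5, max distance 8.5

The 1-center on a line is the midpoint of the two extreme points: leftmost at 2, rightmost at 19.
Optimal location = (2 + 19)/2 = 10.5; maximum distance = (19 − 2)/2 = 8.5.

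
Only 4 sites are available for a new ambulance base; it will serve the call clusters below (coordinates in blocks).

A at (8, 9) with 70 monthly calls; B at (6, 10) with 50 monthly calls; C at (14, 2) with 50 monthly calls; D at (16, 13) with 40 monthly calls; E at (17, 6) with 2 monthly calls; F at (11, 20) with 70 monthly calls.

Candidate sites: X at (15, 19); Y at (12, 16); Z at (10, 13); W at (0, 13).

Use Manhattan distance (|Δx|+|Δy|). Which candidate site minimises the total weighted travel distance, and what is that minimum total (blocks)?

Z, total 2348 blocks

Total weighted distance at each candidate:
  X (15, 19): total = 3650
  Y (12, 16): total = 2830
  Z (10, 13): total = 2348
  W (0, 13): total = 4488
Minimum is at Z with total 2348 blocks.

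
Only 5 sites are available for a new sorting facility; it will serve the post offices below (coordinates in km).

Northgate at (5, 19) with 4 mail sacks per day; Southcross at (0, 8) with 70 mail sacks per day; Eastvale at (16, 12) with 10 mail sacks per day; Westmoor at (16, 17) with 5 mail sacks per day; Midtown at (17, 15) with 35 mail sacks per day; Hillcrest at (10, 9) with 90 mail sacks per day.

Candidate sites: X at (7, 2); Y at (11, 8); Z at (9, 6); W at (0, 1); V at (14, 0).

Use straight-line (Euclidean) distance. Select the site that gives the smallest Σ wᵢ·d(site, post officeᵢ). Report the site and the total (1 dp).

Total weighted distance at each candidate:
  X (7, 2): total = 2195.3
  Y (11, 8): total = 1385.6
  Z (9, 6): total = 1563.2
  W (0, 1): total = 2795.4
  V (14, 0): total = 2841.8
Minimum is at Y with total 1385.6 km.

Y, total 1385.6 km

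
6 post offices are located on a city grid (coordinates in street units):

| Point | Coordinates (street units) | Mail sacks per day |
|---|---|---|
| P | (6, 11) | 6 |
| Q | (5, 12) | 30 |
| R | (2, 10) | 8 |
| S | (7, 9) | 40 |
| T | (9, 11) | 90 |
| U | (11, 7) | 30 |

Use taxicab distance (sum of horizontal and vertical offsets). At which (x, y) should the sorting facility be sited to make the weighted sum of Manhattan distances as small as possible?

(9, 11)

Manhattan distance separates: Σwᵢ(|x−xᵢ|+|y−yᵢ|) = Σwᵢ|x−xᵢ| + Σwᵢ|y−yᵢ|, so x and y are optimised independently as 1-D weighted medians.
Total weight W = 204; half = 102.
x-coordinate, sorted with cumulative weight:
  x=2 (R, w=8) cum 8
  x=5 (Q, w=30) cum 38
  x=6 (P, w=6) cum 44
  x=7 (S, w=40) cum 84
  x=9 (T, w=90) cum 174  ← median
  x=11 (U, w=30) cum 204
⇒ x* = 9
y-coordinate, sorted with cumulative weight:
  y=7 (U, w=30) cum 30
  y=9 (S, w=40) cum 70
  y=10 (R, w=8) cum 78
  y=11 (P, w=6) cum 84
  y=11 (T, w=90) cum 174  ← median
  y=12 (Q, w=30) cum 204
⇒ y* = 11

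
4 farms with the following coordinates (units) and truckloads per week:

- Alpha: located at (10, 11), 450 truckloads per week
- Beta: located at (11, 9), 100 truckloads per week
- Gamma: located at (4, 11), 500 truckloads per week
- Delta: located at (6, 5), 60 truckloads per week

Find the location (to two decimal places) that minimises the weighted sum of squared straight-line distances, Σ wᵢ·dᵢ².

(7.17, 10.50)

The minimiser of Σwᵢ‖p−pᵢ‖² is the weighted centroid p* = (Σwᵢpᵢ)/(Σwᵢ).
Σwᵢ = 1110.
Σwᵢxᵢ = 450·10 + 100·11 + 500·4 + 60·6 = 7960.
Σwᵢyᵢ = 450·11 + 100·9 + 500·11 + 60·5 = 11650.
x* = 7960/1110 = 7.17, y* = 11650/1110 = 10.50.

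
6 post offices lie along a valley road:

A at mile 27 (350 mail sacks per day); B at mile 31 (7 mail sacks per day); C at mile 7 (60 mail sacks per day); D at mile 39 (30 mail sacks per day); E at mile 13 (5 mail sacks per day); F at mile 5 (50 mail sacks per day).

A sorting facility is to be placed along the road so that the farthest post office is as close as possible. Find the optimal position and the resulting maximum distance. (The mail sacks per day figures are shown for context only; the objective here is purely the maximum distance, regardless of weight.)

location 22, max distance 17

The 1-center on a line is the midpoint of the two extreme points: leftmost at 5, rightmost at 39.
Optimal location = (5 + 39)/2 = 22; maximum distance = (39 − 5)/2 = 17.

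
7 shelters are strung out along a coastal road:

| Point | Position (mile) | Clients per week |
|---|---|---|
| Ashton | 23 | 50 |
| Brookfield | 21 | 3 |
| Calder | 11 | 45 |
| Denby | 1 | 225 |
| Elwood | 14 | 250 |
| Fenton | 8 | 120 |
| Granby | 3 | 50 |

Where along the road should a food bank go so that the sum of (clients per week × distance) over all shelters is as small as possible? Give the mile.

x = 8

For a sum of weighted absolute distances on a line, the optimum is the weighted median (not the mean). Total weight W = 743; half-weight = 371.5.
Sort by position and accumulate weight:
  mile 1 (Denby, w=225) → cum 225
  mile 3 (Granby, w=50) → cum 275
  mile 8 (Fenton, w=120) → cum 395  ≥ 371.5 → median here
  mile 11 (Calder, w=45) → cum 440
  mile 14 (Elwood, w=250) → cum 690
  mile 21 (Brookfield, w=3) → cum 693
  mile 23 (Ashton, w=50) → cum 743
Optimal location: mile 8.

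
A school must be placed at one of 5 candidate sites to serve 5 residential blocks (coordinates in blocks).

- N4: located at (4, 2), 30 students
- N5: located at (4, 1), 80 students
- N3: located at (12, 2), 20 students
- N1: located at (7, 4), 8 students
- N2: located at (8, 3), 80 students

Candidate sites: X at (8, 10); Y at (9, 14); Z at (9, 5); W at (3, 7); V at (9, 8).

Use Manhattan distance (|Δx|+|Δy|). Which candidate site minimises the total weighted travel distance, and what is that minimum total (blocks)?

Z, total 1344 blocks

Total weighted distance at each candidate:
  X (8, 10): total = 2256
  Y (9, 14): total = 3306
  Z (9, 5): total = 1344
  W (3, 7): total = 1796
  V (9, 8): total = 1998
Minimum is at Z with total 1344 blocks.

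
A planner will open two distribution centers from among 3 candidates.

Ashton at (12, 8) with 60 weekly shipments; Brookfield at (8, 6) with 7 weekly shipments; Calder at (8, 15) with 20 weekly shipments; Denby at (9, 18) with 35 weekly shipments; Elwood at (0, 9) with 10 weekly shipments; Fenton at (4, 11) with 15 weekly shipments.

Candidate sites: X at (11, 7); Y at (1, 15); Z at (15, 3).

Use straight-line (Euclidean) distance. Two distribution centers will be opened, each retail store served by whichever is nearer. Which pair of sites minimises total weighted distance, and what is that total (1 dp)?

Evaluate every pair (each demand assigned to the nearer of the two):
  {X, Y}: total = 681.9
  {X, Z}: total = 901.9
  {Y, Z}: total = 978.0
Best pair: {X, Y} with total 681.9.

{X, Y}, total 681.9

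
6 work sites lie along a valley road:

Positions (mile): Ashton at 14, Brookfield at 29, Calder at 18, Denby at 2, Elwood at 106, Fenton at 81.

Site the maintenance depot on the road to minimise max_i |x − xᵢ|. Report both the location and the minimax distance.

The 1-center on a line is the midpoint of the two extreme points: leftmost at 2, rightmost at 106.
Optimal location = (2 + 106)/2 = 54; maximum distance = (106 − 2)/2 = 52.

location 54, max distance 52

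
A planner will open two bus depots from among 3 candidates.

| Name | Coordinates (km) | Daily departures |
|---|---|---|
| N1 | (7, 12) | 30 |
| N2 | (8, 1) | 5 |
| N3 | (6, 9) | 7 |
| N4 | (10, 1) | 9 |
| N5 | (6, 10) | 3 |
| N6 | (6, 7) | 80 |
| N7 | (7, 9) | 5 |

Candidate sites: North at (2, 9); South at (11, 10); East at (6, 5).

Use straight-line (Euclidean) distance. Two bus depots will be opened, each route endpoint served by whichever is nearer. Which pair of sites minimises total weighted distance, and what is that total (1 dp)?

{South, East}, total 431.1

Evaluate every pair (each demand assigned to the nearer of the two):
  {South, East}: total = 431.1
  {North, East}: total = 469.2
  {North, South}: total = 681.9
Best pair: {South, East} with total 431.1.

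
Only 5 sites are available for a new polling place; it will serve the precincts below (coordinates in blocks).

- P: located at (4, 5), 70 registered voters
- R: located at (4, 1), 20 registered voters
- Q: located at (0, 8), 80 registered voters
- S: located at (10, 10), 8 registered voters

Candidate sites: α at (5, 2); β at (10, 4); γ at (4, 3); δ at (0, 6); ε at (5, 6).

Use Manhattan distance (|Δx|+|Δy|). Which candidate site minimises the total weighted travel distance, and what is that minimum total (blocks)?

δ, total 802 blocks

Total weighted distance at each candidate:
  α (5, 2): total = 1304
  β (10, 4): total = 1838
  γ (4, 3): total = 1004
  δ (0, 6): total = 802
  ε (5, 6): total = 892
Minimum is at δ with total 802 blocks.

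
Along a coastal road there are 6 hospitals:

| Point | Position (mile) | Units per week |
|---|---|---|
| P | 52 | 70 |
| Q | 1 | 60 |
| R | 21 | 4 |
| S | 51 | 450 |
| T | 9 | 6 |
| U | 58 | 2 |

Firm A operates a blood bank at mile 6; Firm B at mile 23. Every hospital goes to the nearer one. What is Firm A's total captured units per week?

The indifferent point is the midpoint (6+23)/2 = 14.5; hospitals left of it (closer to Firm A at 6) go to Firm A, those right go to Firm B.
  Q at 1 (w=60) → Firm A
  T at 9 (w=6) → Firm A
  R at 21 (w=4) → Firm B
  S at 51 (w=450) → Firm B
  P at 52 (w=70) → Firm B
  U at 58 (w=2) → Firm B
Firm A captures 66; Firm B captures 526.

66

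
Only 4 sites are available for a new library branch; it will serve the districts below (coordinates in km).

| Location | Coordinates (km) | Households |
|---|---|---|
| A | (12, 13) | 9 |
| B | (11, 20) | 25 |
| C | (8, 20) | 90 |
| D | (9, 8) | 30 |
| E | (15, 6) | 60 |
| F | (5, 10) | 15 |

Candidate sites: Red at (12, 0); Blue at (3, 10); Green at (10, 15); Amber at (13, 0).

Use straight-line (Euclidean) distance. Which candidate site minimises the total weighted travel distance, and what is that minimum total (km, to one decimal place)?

Green, total 1573.5 km

Total weighted distance at each candidate:
  Red (12, 0): total = 3295.2
  Blue (3, 10): total = 2390.5
  Green (10, 15): total = 1573.5
  Amber (13, 0): total = 3315.1
Minimum is at Green with total 1573.5 km.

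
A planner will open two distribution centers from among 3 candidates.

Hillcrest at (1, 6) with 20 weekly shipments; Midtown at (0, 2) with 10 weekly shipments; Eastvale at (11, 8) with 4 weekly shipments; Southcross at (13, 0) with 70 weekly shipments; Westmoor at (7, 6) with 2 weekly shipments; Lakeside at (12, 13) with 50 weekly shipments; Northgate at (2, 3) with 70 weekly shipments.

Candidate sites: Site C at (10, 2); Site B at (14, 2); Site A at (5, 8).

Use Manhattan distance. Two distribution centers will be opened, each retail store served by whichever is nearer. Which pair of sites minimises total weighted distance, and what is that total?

Evaluate every pair (each demand assigned to the nearer of the two):
  {Site B, Site A}: total = 1632
  {Site C, Site A}: total = 1762
  {Site C, Site B}: total = 1892
Best pair: {Site B, Site A} with total 1632.

{Site B, Site A}, total 1632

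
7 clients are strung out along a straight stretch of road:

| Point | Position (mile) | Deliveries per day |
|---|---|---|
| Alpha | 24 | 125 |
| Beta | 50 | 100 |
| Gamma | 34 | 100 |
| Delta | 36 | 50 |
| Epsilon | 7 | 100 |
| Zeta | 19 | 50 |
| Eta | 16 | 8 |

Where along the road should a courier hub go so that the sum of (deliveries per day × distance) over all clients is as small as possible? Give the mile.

x = 24

For a sum of weighted absolute distances on a line, the optimum is the weighted median (not the mean). Total weight W = 533; half-weight = 266.5.
Sort by position and accumulate weight:
  mile 7 (Epsilon, w=100) → cum 100
  mile 16 (Eta, w=8) → cum 108
  mile 19 (Zeta, w=50) → cum 158
  mile 24 (Alpha, w=125) → cum 283  ≥ 266.5 → median here
  mile 34 (Gamma, w=100) → cum 383
  mile 36 (Delta, w=50) → cum 433
  mile 50 (Beta, w=100) → cum 533
Optimal location: mile 24.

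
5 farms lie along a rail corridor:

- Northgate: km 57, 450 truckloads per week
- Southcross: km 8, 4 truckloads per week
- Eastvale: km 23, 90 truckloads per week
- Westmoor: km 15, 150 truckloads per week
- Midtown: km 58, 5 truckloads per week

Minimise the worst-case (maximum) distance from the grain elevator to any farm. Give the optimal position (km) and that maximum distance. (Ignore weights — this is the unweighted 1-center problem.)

location 33, max distance 25

The 1-center on a line is the midpoint of the two extreme points: leftmost at 8, rightmost at 58.
Optimal location = (8 + 58)/2 = 33; maximum distance = (58 − 8)/2 = 25.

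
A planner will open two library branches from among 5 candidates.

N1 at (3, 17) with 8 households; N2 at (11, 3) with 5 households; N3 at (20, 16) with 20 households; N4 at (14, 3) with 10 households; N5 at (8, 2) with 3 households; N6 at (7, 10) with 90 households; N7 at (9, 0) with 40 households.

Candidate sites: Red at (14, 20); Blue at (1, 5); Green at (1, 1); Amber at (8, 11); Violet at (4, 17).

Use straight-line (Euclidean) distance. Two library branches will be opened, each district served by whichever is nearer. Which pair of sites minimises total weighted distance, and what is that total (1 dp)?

Evaluate every pair (each demand assigned to the nearer of the two):
  {Green, Amber}: total = 936.2
  {Red, Amber}: total = 945.5
  {Blue, Amber}: total = 992.7
  {Amber, Violet}: total = 1006.8
  {Red, Blue}: total = 1521.1
  {Green, Violet}: total = 1540.3
  {Blue, Violet}: total = 1596.8
  {Red, Green}: total = 1735.2
  {Blue, Green}: total = 1765.6
  {Red, Violet}: total = 1841.3
Best pair: {Green, Amber} with total 936.2.

{Green, Amber}, total 936.2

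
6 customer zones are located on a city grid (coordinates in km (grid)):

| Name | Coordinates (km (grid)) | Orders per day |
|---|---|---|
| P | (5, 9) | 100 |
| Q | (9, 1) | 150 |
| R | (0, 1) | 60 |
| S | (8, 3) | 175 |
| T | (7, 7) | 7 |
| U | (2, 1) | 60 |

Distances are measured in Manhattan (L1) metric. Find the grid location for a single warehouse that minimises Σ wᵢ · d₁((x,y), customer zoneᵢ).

(8, 3)

Manhattan distance separates: Σwᵢ(|x−xᵢ|+|y−yᵢ|) = Σwᵢ|x−xᵢ| + Σwᵢ|y−yᵢ|, so x and y are optimised independently as 1-D weighted medians.
Total weight W = 552; half = 276.
x-coordinate, sorted with cumulative weight:
  x=0 (R, w=60) cum 60
  x=2 (U, w=60) cum 120
  x=5 (P, w=100) cum 220
  x=7 (T, w=7) cum 227
  x=8 (S, w=175) cum 402  ← median
  x=9 (Q, w=150) cum 552
⇒ x* = 8
y-coordinate, sorted with cumulative weight:
  y=1 (Q, w=150) cum 150
  y=1 (R, w=60) cum 210
  y=1 (U, w=60) cum 270
  y=3 (S, w=175) cum 445  ← median
  y=7 (T, w=7) cum 452
  y=9 (P, w=100) cum 552
⇒ y* = 3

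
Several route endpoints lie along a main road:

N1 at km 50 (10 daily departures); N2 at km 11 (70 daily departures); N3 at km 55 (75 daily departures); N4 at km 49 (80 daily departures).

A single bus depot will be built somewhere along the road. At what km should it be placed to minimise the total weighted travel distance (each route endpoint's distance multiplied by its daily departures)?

For a sum of weighted absolute distances on a line, the optimum is the weighted median (not the mean). Total weight W = 235; half-weight = 117.5.
Sort by position and accumulate weight:
  km 11 (N2, w=70) → cum 70
  km 49 (N4, w=80) → cum 150  ≥ 117.5 → median here
  km 50 (N1, w=10) → cum 160
  km 55 (N3, w=75) → cum 235
Optimal location: km 49.

x = 49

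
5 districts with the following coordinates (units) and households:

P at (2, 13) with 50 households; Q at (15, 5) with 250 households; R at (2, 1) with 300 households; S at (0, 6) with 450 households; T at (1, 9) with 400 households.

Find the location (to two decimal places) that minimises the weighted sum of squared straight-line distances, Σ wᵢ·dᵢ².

The minimiser of Σwᵢ‖p−pᵢ‖² is the weighted centroid p* = (Σwᵢpᵢ)/(Σwᵢ).
Σwᵢ = 1450.
Σwᵢxᵢ = 50·2 + 250·15 + 300·2 + 450·0 + 400·1 = 4850.
Σwᵢyᵢ = 50·13 + 250·5 + 300·1 + 450·6 + 400·9 = 8500.
x* = 4850/1450 = 3.34, y* = 8500/1450 = 5.86.

(3.34, 5.86)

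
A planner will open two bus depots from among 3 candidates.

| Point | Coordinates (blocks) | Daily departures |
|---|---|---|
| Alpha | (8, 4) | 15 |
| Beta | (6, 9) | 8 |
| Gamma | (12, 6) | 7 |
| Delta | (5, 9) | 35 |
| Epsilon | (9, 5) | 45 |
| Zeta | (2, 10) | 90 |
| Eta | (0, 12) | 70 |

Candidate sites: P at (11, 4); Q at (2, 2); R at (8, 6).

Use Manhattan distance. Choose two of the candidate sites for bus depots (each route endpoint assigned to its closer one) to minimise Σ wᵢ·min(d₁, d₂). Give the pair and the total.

Evaluate every pair (each demand assigned to the nearer of the two):
  {Q, R}: total = 1958
  {P, Q}: total = 2191
  {P, R}: total = 2271
Best pair: {Q, R} with total 1958.

{Q, R}, total 1958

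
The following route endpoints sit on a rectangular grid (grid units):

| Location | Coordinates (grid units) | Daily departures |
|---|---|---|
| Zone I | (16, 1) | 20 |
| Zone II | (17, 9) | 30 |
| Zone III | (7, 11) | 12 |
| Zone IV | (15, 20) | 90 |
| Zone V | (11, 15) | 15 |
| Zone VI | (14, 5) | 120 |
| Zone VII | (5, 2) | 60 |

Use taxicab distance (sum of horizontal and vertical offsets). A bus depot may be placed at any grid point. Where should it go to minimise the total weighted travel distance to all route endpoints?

(14, 5)

Manhattan distance separates: Σwᵢ(|x−xᵢ|+|y−yᵢ|) = Σwᵢ|x−xᵢ| + Σwᵢ|y−yᵢ|, so x and y are optimised independently as 1-D weighted medians.
Total weight W = 347; half = 173.5.
x-coordinate, sorted with cumulative weight:
  x=5 (Zone VII, w=60) cum 60
  x=7 (Zone III, w=12) cum 72
  x=11 (Zone V, w=15) cum 87
  x=14 (Zone VI, w=120) cum 207  ← median
  x=15 (Zone IV, w=90) cum 297
  x=16 (Zone I, w=20) cum 317
  x=17 (Zone II, w=30) cum 347
⇒ x* = 14
y-coordinate, sorted with cumulative weight:
  y=1 (Zone I, w=20) cum 20
  y=2 (Zone VII, w=60) cum 80
  y=5 (Zone VI, w=120) cum 200  ← median
  y=9 (Zone II, w=30) cum 230
  y=11 (Zone III, w=12) cum 242
  y=15 (Zone V, w=15) cum 257
  y=20 (Zone IV, w=90) cum 347
⇒ y* = 5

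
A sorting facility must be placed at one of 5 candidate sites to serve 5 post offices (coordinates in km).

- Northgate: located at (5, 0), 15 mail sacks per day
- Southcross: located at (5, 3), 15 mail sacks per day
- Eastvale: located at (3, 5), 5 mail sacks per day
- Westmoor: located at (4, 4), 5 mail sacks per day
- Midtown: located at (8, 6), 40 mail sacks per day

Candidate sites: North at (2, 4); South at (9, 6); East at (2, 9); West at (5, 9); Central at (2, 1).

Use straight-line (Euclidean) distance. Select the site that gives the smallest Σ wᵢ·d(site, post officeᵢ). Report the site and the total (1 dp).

Total weighted distance at each candidate:
  North (2, 4): total = 392.5
  South (9, 6): total = 280.5
  East (2, 9): total = 558.8
  West (5, 9): total = 442.6
  Central (2, 1): total = 452.6
Minimum is at South with total 280.5 km.

South, total 280.5 km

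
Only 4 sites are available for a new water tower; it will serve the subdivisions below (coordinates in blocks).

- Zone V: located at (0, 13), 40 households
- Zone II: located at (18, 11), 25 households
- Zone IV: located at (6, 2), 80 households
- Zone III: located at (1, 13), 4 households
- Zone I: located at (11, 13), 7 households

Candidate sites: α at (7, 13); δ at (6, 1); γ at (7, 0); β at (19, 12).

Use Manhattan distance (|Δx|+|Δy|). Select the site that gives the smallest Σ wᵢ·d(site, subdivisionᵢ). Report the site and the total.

Total weighted distance at each candidate:
  α (7, 13): total = 1617
  δ (6, 1): total = 1537
  γ (7, 0): total = 1785
  β (19, 12): total = 2829
Minimum is at δ with total 1537 blocks.

δ, total 1537 blocks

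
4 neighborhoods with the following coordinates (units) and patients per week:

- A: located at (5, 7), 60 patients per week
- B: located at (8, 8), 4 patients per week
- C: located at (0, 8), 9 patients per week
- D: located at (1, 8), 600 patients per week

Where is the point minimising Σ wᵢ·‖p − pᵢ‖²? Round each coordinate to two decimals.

The minimiser of Σwᵢ‖p−pᵢ‖² is the weighted centroid p* = (Σwᵢpᵢ)/(Σwᵢ).
Σwᵢ = 673.
Σwᵢxᵢ = 60·5 + 4·8 + 9·0 + 600·1 = 932.
Σwᵢyᵢ = 60·7 + 4·8 + 9·8 + 600·8 = 5324.
x* = 932/673 = 1.38, y* = 5324/673 = 7.91.

(1.38, 7.91)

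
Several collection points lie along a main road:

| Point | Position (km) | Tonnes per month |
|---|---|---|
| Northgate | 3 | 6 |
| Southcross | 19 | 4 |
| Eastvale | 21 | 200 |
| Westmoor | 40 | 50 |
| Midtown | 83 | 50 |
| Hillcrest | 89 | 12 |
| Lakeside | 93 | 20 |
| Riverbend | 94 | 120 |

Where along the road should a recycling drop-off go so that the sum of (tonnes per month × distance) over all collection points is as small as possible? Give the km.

For a sum of weighted absolute distances on a line, the optimum is the weighted median (not the mean). Total weight W = 462; half-weight = 231.
Sort by position and accumulate weight:
  km 3 (Northgate, w=6) → cum 6
  km 19 (Southcross, w=4) → cum 10
  km 21 (Eastvale, w=200) → cum 210
  km 40 (Westmoor, w=50) → cum 260  ≥ 231 → median here
  km 83 (Midtown, w=50) → cum 310
  km 89 (Hillcrest, w=12) → cum 322
  km 93 (Lakeside, w=20) → cum 342
  km 94 (Riverbend, w=120) → cum 462
Optimal location: km 40.

x = 40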